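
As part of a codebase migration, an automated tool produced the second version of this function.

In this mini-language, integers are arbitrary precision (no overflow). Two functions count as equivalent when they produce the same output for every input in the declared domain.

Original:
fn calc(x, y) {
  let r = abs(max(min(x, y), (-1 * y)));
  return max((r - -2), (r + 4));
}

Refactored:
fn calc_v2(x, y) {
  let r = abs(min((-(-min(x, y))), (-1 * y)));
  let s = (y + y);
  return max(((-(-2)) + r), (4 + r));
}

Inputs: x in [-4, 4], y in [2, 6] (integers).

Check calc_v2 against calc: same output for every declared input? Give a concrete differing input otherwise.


Try x=-4, y=2.
calc: r=2, then returns 6
calc_v2: r=4, then s=4, then returns 8
6 vs 8 — the two versions disagree here.
verdict: not equivalent; witness: x=-4, y=2


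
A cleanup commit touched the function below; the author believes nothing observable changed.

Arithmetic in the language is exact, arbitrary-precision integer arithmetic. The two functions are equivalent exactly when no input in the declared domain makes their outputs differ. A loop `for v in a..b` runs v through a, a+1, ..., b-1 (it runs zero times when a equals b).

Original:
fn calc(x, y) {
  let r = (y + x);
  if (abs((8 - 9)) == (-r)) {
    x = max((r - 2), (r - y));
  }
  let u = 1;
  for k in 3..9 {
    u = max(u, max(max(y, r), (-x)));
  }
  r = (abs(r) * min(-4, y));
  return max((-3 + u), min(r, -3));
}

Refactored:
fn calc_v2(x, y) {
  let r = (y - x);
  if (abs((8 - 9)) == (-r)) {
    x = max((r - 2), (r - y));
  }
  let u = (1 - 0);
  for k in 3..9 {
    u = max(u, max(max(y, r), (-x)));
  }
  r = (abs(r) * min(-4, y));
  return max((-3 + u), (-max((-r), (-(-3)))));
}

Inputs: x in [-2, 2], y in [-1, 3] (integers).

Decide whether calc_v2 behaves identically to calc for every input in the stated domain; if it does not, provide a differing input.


Try x=-2, y=1.
calc: r := -1 | (abs((8 - 9)) == (-r)): true | x := -2 | u := 1 | iter k=3: | u := 2 | iter k=4: | u := 2 | iter k=5: | u := 2 | iter k=6: | u := 2 | iter k=7: | u := 2 | iter k=8: | u := 2 | r := -4 | result -1
calc_v2: r := 3 | (abs((8 - 9)) == (-r)): false | u := 1 | iter k=3: | u := 3 | iter k=4: | u := 3 | iter k=5: | u := 3 | iter k=6: | u := 3 | iter k=7: | u := 3 | iter k=8: | u := 3 | r := -12 | result 0
-1 and 0 differ, so these are not the same function on this domain.
verdict: not equivalent; witness: x=-2, y=1


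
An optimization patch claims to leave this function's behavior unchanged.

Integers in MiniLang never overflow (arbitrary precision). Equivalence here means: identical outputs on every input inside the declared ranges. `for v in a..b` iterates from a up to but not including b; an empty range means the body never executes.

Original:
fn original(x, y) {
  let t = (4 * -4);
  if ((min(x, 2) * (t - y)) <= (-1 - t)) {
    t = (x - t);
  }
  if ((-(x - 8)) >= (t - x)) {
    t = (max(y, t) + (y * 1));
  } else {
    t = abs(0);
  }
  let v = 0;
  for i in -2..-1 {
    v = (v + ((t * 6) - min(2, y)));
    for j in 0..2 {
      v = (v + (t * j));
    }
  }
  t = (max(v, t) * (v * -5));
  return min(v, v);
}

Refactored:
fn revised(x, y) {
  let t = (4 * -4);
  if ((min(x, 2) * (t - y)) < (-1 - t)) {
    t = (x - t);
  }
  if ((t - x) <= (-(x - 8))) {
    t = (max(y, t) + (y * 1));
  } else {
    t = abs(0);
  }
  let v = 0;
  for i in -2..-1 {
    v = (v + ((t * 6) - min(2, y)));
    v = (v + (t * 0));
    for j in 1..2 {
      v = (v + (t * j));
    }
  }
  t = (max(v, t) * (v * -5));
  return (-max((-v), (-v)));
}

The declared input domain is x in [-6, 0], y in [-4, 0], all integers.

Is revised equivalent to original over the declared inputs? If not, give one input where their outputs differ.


Input x=-1, y=-1: 1 from original versus -13 from revised.
verdict: not equivalent; witness: x=-1, y=-1


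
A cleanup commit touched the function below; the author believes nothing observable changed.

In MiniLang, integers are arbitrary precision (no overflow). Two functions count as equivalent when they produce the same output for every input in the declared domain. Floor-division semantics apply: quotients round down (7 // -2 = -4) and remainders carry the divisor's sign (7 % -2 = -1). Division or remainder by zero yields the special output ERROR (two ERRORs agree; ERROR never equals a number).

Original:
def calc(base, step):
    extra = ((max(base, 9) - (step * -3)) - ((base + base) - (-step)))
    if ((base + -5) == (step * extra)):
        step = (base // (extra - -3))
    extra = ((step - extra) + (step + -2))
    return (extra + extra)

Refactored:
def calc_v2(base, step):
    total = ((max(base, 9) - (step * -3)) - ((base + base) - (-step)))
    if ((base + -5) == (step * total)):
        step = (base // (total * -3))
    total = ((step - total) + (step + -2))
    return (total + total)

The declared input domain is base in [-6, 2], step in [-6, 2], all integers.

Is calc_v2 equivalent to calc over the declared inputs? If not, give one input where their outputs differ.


There is a counterexample at base=2, step=-1: -10 on one side, -14 on the other.
calc: extra=3, then ((base + -5) == (step * extra)) is true, then step=0, then extra=-5, then returns -10
calc_v2: total=3, then ((base + -5) == (step * total)) is true, then step=-1, then total=-7, then returns -14
verdict: not equivalent; witness: base=2, step=-1


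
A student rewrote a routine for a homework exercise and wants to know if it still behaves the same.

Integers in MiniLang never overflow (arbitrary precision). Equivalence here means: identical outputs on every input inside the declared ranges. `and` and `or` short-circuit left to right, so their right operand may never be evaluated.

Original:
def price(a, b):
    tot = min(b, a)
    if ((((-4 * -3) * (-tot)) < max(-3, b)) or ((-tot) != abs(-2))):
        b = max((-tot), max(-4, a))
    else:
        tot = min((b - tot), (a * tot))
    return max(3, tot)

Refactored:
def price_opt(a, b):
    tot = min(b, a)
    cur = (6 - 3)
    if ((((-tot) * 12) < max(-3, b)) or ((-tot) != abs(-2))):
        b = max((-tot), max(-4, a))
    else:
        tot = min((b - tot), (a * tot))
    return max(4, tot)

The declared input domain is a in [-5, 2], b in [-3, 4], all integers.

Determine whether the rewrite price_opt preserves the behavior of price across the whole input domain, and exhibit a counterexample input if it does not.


Take a=-5, b=-3.
price: tot=-5, then ((((-4 * -3) * (-tot)) < max(-3, b)) or ((-tot) != abs(-2))) is true, then b=5, then returns 3
price_opt: tot=-5, then cur=3, then ((((-tot) * 12) < max(-3, b)) or ((-tot) != abs(-2))) is true, then b=5, then returns 4
3 != 4, so the rewrite changes behavior.
verdict: not equivalent; witness: a=-5, b=-3


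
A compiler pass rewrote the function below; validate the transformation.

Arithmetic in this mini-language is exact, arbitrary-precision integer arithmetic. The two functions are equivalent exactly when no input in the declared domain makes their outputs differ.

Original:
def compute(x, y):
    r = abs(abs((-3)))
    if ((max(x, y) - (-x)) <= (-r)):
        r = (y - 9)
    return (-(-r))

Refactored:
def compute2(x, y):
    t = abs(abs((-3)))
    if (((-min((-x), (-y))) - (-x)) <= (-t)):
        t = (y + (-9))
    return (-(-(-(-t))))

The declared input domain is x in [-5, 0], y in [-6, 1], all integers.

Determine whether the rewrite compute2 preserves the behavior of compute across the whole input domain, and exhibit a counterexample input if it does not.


The two are interchangeable: arithmetic usage differs, and min/max/abs usage differs, and local variable names differ, and every declared input agrees.
Spot check at x=-5, y=-5 — compute: r := 3 | ((max(x, y) - (-x)) <= (-r)): true | r := -14 | result -14. compute2: t := 3 | (((-min((-x), (-y))) - (-x)) <= (-t)): true | t := -14 | result -14. Both give -14.
An exhaustive pass over the 48 declared inputs shows identical outputs.
verdict: equivalent


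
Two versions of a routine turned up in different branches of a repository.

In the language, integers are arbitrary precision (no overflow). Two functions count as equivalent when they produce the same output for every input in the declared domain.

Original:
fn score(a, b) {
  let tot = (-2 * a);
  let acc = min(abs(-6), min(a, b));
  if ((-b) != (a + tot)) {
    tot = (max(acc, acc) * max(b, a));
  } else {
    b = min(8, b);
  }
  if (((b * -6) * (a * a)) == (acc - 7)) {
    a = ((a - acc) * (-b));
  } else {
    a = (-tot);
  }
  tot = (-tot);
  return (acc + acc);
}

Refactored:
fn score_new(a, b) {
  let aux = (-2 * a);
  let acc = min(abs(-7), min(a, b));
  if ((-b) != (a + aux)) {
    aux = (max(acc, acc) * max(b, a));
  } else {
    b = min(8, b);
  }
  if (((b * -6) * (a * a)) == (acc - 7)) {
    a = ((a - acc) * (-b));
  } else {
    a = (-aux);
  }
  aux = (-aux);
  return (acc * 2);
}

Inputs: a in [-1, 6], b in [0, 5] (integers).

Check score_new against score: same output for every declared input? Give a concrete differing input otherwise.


Equivalent. Although `-6` became `-7`, no input in the stated domain can expose it.
Checked all 48 inputs in the declared domain: the outputs agree on every one.
One worked example (a=0, b=2) — score: tot=0, then acc=0, then ((-b) != (a + tot)) is true, then tot=0, then (((b * -6) * (a * a)) == (acc - 7)) is false, then a=0, then tot=0, then returns 0; score_new: aux=0, then acc=0, then ((-b) != (a + aux)) is true, then aux=0, then (((b * -6) * (a * a)) == (acc - 7)) is false, then a=0, then aux=0, then returns 0; agreement on 0.
verdict: equivalent


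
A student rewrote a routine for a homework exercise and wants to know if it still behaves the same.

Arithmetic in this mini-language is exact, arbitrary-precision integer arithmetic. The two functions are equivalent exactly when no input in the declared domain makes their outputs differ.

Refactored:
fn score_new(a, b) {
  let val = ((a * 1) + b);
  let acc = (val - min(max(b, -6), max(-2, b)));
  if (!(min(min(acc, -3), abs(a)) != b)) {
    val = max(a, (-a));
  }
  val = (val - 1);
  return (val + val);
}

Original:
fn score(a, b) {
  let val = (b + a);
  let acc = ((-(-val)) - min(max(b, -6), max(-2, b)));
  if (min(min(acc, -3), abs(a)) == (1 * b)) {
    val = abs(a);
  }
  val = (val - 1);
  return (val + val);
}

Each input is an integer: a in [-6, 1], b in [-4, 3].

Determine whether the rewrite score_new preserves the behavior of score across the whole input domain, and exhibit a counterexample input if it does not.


Side by side, the visible changes include: min/max/abs usage differs; also comparison usage differs; also boolean connective usage differs.
Spot check at a=-1, b=2 — score: val=1, then acc=-1, then (min(min(acc, -3), abs(a)) == (1 * b)) is false, then val=0, then returns 0. score_new: val=1, then acc=-1, then (!(min(min(acc, -3), abs(a)) != b)) is false, then val=0, then returns 0. Both give 0.
Across all 64 domain points the two functions coincide.
verdict: equivalent


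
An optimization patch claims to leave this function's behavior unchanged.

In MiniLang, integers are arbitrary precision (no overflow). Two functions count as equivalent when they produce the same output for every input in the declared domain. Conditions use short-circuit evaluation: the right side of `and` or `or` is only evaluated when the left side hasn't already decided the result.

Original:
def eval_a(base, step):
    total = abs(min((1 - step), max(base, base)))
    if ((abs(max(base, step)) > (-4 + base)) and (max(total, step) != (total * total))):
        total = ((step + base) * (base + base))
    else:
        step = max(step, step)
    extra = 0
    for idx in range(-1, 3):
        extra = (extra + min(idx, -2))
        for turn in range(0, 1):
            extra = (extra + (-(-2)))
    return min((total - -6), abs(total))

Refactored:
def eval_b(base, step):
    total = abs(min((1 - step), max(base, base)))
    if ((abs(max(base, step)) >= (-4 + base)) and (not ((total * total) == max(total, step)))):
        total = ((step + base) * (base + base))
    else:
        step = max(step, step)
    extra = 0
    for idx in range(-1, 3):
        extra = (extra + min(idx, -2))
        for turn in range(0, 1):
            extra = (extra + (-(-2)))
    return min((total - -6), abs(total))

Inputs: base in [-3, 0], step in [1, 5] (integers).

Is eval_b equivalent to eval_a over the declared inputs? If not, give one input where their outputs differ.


Equivalent. The one real change (`(abs(max(base, step)) > (-4 + base))` became `(abs(max(base, step)) >= (-4 + base))`) has no effect anywhere in the declared ranges.
An exhaustive pass over the 20 declared inputs shows identical outputs.
Spot check at base=-1, step=3 — eval_a: total=2, then ((abs(max(base, step)) > (-4 + base)) and (max(total, step) != (total * total))) is true, then total=-4, then extra=0, then (idx=-1), then extra=-2, then (turn=0), then extra=0, then (idx=0), then extra=-2, then (turn=0), then extra=0, then (idx=1), then extra=-2, then (turn=0), then extra=0, then (idx=2), then extra=-2, then (turn=0), then extra=0, then returns 2. eval_b: total=2, then ((abs(max(base, step)) >= (-4 + base)) and (not ((total * total) == max(total, step)))) is true, then total=-4, then extra=0, then (idx=-1), then extra=-2, then (turn=0), then extra=0, then (idx=0), then extra=-2, then (turn=0), then extra=0, then (idx=1), then extra=-2, then (turn=0), then extra=0, then (idx=2), then extra=-2, then (turn=0), then extra=0, then returns 2. Both give 2.
verdict: equivalent


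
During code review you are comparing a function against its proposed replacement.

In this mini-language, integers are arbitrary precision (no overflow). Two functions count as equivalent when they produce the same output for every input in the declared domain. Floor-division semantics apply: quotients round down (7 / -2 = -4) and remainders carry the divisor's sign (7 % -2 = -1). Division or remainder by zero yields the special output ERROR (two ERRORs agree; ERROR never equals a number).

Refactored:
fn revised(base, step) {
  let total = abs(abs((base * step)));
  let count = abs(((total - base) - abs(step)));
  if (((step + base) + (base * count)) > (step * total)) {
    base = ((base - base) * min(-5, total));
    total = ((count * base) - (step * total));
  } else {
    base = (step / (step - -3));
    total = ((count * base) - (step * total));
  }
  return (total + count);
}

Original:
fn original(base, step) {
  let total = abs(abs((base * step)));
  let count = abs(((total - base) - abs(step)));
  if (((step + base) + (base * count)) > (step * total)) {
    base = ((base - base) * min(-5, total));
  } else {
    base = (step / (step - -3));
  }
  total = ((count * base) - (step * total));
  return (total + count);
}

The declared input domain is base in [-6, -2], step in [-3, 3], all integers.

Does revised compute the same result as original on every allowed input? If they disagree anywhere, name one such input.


The two versions differ — the changes include statement counts differ, and arithmetic usage differs.
Spot check at base=-5, step=-3 — original: total becomes 15; next count becomes 17; next (((step + base) + (base * count)) > (step * total)) evaluates to false; next hits division by zero so the output is ERROR. revised: total becomes 15; next count becomes 17; next (((step + base) + (base * count)) > (step * total)) evaluates to false; next hits division by zero so the output is ERROR. Both give ERROR.
Checked all 35 inputs in the declared domain: the outputs agree on every one.
verdict: equivalent


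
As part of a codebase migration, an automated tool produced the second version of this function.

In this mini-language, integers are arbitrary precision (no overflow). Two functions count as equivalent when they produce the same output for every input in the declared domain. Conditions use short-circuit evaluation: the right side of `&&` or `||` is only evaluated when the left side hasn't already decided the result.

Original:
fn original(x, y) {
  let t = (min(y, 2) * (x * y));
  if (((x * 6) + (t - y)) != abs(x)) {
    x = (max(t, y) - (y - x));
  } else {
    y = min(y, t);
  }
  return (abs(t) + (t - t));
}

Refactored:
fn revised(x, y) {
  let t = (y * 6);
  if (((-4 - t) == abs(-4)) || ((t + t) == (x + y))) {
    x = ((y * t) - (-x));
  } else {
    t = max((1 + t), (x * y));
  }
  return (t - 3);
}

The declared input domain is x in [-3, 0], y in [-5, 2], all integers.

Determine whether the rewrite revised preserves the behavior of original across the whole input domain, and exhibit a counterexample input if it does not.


There is a counterexample at x=-3, y=-5: 75 on one side, 12 on the other.
original: t := -75 | (((x * 6) + (t - y)) != abs(x)): true | x := -3 | result 75
revised: t := -30 | (((-4 - t) == abs(-4)) || ((t + t) == (x + y))): false | t := 15 | result 12
verdict: not equivalent; witness: x=-3, y=-5


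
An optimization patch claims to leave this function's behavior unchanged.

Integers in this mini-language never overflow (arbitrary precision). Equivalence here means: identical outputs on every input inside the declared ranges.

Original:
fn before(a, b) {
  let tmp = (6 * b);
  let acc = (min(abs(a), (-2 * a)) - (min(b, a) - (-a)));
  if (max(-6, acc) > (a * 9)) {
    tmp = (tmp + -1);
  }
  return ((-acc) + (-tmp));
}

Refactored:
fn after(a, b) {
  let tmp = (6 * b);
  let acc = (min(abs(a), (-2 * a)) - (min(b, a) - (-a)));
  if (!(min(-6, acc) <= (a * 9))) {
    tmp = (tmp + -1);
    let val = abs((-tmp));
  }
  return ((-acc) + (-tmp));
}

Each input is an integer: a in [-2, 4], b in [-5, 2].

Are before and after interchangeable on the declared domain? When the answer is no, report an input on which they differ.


At a=0, b=-5: before gives 26, after gives 25.
verdict: not equivalent; witness: a=0, b=-5


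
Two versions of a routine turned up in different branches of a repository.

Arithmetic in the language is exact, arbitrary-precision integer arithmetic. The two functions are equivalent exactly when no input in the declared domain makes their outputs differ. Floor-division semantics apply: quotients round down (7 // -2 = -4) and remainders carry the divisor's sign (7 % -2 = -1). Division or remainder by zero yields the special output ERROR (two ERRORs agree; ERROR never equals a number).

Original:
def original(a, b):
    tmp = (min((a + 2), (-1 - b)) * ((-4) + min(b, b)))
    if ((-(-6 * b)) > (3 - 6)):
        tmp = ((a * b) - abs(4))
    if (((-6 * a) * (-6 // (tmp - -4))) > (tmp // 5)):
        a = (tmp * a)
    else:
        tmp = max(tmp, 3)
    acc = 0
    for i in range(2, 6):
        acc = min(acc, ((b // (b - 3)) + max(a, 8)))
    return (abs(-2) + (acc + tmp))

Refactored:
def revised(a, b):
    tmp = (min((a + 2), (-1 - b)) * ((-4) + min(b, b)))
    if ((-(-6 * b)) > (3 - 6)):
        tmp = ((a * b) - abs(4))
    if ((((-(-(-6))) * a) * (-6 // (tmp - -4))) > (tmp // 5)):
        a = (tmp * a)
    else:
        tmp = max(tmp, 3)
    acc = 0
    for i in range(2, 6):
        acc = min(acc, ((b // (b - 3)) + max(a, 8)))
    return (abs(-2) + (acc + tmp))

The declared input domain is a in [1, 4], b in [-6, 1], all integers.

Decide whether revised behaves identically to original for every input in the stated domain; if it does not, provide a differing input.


Comparing the listings, the differences include: same computation, different form.
Spot check at a=2, b=-5 — original: tmp=-36, then ((-(-6 * b)) > (3 - 6)) is false, then (((-6 * a) * (-6 // (tmp - -4))) > (tmp // 5)) is true, then a=-72, then acc=0, then (i=2), then acc=0, then (i=3), then acc=0, then (i=4), then acc=0, then (i=5), then acc=0, then returns -34. revised: tmp=-36, then ((-(-6 * b)) > (3 - 6)) is false, then ((((-(-(-6))) * a) * (-6 // (tmp - -4))) > (tmp // 5)) is true, then a=-72, then acc=0, then (i=2), then acc=0, then (i=3), then acc=0, then (i=4), then acc=0, then (i=5), then acc=0, then returns -34. Both give -34.
Every one of the 32 inputs gives matching results.
verdict: equivalent


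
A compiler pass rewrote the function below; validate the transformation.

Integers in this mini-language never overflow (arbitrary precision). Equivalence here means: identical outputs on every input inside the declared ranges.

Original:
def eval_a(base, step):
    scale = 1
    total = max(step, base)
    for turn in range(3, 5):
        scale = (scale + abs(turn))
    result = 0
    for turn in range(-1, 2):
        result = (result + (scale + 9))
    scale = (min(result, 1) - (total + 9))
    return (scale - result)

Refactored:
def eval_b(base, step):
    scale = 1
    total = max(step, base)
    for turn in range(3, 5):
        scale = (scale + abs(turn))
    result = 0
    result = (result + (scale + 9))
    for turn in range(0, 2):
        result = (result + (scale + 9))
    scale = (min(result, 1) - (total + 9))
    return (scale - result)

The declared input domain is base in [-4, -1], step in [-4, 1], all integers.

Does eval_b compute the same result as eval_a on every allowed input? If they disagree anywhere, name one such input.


Reading the diff, among the changes: loop structure differs; and statement counts differ; and arithmetic usage differs; and constant usage differs.
Spot check at base=-2, step=-2 — eval_a: scale=1, then total=-2, then (turn=3), then scale=4, then (turn=4), then scale=8, then result=0, then (turn=-1), then result=17, then (turn=0), then result=34, then (turn=1), then result=51, then scale=-6, then returns -57. eval_b: scale=1, then total=-2, then (turn=3), then scale=4, then (turn=4), then scale=8, then result=0, then result=17, then (turn=0), then result=34, then (turn=1), then result=51, then scale=-6, then returns -57. Both give -57.
Sweeping the whole domain (24 inputs) finds no disagreement.
verdict: equivalent


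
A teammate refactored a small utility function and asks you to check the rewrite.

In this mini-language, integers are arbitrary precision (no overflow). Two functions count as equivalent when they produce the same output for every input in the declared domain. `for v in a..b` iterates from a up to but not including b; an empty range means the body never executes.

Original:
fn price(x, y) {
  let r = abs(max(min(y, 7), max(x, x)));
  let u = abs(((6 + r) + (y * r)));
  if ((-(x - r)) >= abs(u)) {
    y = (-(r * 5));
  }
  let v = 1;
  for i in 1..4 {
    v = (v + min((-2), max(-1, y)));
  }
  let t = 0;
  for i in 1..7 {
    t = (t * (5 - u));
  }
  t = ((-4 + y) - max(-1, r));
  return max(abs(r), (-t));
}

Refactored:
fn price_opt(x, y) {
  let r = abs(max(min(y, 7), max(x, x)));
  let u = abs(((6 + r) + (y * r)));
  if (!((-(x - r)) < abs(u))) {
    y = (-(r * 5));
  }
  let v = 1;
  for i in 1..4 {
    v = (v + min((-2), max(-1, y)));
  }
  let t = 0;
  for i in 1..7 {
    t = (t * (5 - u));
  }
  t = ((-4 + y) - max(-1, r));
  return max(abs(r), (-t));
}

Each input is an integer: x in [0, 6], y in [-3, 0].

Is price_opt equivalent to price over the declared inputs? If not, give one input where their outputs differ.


Behavior is preserved: although comparison usage differs, and boolean connective usage differs, the outputs never diverge.
Spot check at x=5, y=-3 — price: r=5, then u=4, then ((-(x - r)) >= abs(u)) is false, then v=1, then (i=1), then v=-1, then (i=2), then v=-3, then (i=3), then v=-5, then t=0, then (i=1), then t=0, then (i=2), then t=0, then (i=3), then t=0, then (i=4), then t=0, then (i=5), then t=0, then (i=6), then t=0, then t=-12, then returns 12. price_opt: r=5, then u=4, then (!((-(x - r)) < abs(u))) is false, then v=1, then (i=1), then v=-1, then (i=2), then v=-3, then (i=3), then v=-5, then t=0, then (i=1), then t=0, then (i=2), then t=0, then (i=3), then t=0, then (i=4), then t=0, then (i=5), then t=0, then (i=6), then t=0, then t=-12, then returns 12. Both give 12.
Every one of the 28 inputs gives matching results.
verdict: equivalent


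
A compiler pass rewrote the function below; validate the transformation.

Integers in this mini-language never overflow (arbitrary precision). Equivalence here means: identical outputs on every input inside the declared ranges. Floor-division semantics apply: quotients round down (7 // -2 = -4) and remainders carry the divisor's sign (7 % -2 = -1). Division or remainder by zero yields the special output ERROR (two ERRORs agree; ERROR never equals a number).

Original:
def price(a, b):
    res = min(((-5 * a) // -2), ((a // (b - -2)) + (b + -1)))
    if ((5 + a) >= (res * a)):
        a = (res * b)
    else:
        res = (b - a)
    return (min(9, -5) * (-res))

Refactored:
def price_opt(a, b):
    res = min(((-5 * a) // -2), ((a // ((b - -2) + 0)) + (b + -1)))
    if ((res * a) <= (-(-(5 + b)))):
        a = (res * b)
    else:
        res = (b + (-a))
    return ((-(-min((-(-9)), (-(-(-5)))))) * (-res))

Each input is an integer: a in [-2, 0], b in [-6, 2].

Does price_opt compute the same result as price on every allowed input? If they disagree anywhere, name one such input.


Run the pair on a=-1, b=-3.
price: res becomes -3; next ((5 + a) >= (res * a)) evaluates to true; next a becomes 9; next final value -15
price_opt: res becomes -3; next ((res * a) <= (-(-(5 + b)))) evaluates to false; next res becomes -2; next final value -10
-15 vs -10 — the two versions disagree here.
verdict: not equivalent; witness: a=-1, b=-3


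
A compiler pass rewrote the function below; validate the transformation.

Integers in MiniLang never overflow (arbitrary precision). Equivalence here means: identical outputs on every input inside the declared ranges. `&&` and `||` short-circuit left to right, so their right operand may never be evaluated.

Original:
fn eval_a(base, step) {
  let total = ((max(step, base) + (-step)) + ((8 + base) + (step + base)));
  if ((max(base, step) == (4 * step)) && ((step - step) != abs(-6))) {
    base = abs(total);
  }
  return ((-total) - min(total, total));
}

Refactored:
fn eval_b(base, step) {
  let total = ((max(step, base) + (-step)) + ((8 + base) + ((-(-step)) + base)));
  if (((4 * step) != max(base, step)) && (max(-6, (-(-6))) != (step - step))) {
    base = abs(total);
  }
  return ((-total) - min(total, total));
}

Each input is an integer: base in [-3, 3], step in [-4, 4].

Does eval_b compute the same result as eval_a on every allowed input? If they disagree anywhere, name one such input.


Whatever the rewrite altered, no input in the stated domain can expose a difference.
Tracing base=-1, step=2: eval_a: total=8, then ((max(base, step) == (4 * step)) && ((step - step) != abs(-6))) is false, then returns -16 | eval_b: total=8, then (((4 * step) != max(base, step)) && (max(-6, (-(-6))) != (step - step))) is true, then base=8, then returns -16 — matching result -16.
Across all 63 domain points the two functions coincide.
verdict: equivalent


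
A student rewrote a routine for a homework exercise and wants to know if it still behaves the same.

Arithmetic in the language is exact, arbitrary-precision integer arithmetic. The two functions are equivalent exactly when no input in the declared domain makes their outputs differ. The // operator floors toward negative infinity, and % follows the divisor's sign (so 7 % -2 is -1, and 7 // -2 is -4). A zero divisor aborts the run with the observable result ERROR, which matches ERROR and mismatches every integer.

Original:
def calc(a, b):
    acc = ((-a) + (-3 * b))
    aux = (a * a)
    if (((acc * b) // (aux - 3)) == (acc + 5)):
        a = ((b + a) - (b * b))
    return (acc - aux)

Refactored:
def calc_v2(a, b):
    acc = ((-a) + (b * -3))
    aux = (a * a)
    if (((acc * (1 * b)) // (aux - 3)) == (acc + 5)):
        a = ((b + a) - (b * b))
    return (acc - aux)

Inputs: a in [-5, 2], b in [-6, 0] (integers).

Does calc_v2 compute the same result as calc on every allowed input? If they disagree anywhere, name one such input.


Equivalent — the differences include arithmetic usage differs; constant usage differs, yet no declared input distinguishes the two.
Tracing a=-2, b=-5: calc: acc=17, then aux=4, then (((acc * b) // (aux - 3)) == (acc + 5)) is false, then returns 13 | calc_v2: acc=17, then aux=4, then (((acc * (1 * b)) // (aux - 3)) == (acc + 5)) is false, then returns 13 — matching result 13.
Sweeping the whole domain (56 inputs) finds no disagreement.
verdict: equivalent


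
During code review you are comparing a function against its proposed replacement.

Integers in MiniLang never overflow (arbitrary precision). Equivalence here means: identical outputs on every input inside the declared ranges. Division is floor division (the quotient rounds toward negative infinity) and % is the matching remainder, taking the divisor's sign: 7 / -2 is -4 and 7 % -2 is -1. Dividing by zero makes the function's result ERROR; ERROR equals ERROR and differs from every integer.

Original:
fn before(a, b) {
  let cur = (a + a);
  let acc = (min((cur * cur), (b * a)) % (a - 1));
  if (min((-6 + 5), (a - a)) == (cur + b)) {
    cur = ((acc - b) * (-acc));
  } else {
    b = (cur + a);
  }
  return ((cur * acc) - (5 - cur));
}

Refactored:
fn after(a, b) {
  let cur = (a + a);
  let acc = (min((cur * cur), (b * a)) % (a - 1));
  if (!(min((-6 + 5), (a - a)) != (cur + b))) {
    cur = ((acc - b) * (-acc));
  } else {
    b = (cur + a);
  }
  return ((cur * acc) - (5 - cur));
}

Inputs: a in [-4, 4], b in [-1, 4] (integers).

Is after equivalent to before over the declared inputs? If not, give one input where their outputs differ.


This is a faithful refactor — boolean connective usage differs, plus comparison usage differs, but the computed results match everywhere.
As a probe, take a=-3, b=4: before runs cur = -6; acc = 0; (min((-6 + 5), (a - a)) == (cur + b)) -> false; b = -9; return -11; after runs cur = -6; acc = 0; (!(min((-6 + 5), (a - a)) != (cur + b))) -> false; b = -9; return -11; both end at -11.
Sweeping the whole domain (54 inputs) finds no disagreement.
verdict: equivalent


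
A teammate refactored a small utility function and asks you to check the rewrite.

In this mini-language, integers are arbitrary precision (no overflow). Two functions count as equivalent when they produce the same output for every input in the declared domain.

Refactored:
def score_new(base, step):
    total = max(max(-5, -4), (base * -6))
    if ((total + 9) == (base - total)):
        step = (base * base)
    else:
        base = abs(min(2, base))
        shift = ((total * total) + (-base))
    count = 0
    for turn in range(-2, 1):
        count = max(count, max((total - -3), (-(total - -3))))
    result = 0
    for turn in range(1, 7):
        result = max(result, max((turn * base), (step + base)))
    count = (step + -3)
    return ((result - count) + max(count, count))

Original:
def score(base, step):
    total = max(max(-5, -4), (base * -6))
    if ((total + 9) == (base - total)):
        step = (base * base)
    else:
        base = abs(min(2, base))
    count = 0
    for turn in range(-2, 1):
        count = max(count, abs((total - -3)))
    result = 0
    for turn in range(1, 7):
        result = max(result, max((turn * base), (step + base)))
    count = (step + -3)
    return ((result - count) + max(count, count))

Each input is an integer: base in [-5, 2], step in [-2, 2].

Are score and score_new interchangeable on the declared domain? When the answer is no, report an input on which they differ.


Comparing the listings, the differences include: arithmetic usage differs, plus statement counts differ, plus constant usage differs, plus min/max/abs usage differs, plus local variable names differ.
Tracing base=1, step=1: score: total = -4; ((total + 9) == (base - total)) -> true; step = 1; count = 0; [turn=-2]; count = 1; [turn=-1]; count = 1; [turn=0]; count = 1; result = 0; [turn=1]; result = 2; [turn=2]; result = 2; [turn=3]; result = 3; [turn=4]; result = 4; [turn=5]; result = 5; [turn=6]; result = 6; count = -2; return 6 | score_new: total = -4; ((total + 9) == (base - total)) -> true; step = 1; count = 0; [turn=-2]; count = 1; [turn=-1]; count = 1; [turn=0]; count = 1; result = 0; [turn=1]; result = 2; [turn=2]; result = 2; [turn=3]; result = 3; [turn=4]; result = 4; [turn=5]; result = 5; [turn=6]; result = 6; count = -2; return 6 — matching result 6.
Every one of the 40 inputs gives matching results.
verdict: equivalent


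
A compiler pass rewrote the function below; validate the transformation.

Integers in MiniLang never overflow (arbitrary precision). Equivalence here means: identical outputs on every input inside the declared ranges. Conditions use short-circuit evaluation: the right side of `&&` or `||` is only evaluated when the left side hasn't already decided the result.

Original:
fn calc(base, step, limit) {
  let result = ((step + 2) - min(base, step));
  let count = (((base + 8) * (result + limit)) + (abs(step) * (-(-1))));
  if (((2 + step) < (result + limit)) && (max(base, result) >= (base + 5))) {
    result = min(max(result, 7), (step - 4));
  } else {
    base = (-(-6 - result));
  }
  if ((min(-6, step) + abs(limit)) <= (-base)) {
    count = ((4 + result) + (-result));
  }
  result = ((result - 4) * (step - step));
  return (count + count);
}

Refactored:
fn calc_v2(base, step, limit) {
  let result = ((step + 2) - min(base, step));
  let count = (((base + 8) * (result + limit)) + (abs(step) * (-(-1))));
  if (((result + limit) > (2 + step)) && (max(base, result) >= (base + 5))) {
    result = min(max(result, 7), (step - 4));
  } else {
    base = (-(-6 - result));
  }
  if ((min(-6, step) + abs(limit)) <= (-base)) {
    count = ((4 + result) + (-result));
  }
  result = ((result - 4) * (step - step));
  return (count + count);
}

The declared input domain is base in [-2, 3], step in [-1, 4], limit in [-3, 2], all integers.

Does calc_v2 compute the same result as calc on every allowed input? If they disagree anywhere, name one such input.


Comparing the listings, the differences include: comparison usage differs.
Spot check at base=-2, step=2, limit=-1 — calc: result = 6; count = 32; (((2 + step) < (result + limit)) && (max(base, result) >= (base + 5))) -> true; result = -2; ((min(-6, step) + abs(limit)) <= (-base)) -> true; count = 4; result = 0; return 8. calc_v2: result = 6; count = 32; (((result + limit) > (2 + step)) && (max(base, result) >= (base + 5))) -> true; result = -2; ((min(-6, step) + abs(limit)) <= (-base)) -> true; count = 4; result = 0; return 8. Both give 8.
Checked all 216 inputs in the declared domain: the outputs agree on every one.
verdict: equivalent


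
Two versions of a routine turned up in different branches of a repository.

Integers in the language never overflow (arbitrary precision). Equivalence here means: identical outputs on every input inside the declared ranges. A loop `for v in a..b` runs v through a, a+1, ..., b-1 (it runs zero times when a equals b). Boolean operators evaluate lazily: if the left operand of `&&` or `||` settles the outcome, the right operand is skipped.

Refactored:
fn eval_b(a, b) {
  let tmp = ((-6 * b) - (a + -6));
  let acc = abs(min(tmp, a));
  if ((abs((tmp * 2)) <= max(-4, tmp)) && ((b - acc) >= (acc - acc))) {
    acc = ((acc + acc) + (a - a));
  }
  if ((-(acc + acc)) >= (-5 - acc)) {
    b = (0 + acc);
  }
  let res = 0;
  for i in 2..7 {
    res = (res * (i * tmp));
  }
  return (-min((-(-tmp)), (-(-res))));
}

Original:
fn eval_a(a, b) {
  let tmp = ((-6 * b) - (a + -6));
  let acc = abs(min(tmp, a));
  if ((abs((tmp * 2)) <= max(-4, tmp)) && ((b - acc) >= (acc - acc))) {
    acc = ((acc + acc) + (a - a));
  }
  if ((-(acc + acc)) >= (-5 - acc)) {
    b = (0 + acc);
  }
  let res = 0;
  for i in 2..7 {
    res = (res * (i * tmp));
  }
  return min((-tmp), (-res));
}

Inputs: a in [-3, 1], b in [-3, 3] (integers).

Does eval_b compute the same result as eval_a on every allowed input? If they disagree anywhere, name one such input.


At a=-3, b=-3: eval_a gives -27, eval_b gives 0.
verdict: not equivalent; witness: a=-3, b=-3


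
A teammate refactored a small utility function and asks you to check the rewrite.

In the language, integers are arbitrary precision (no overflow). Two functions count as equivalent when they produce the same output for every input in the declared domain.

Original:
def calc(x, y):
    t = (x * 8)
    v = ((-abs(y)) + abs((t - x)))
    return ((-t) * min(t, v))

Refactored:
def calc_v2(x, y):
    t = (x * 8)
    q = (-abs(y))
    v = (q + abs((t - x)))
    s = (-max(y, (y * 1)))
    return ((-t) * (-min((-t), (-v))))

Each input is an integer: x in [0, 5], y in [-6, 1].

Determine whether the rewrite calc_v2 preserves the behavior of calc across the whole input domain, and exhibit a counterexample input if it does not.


Consider the input x=1, y=-6.
calc: t=8, then v=1, then returns -8
calc_v2: t=8, then q=-6, then v=1, then s=6, then returns -64
-8 vs -64 — the two versions disagree here.
verdict: not equivalent; witness: x=1, y=-6


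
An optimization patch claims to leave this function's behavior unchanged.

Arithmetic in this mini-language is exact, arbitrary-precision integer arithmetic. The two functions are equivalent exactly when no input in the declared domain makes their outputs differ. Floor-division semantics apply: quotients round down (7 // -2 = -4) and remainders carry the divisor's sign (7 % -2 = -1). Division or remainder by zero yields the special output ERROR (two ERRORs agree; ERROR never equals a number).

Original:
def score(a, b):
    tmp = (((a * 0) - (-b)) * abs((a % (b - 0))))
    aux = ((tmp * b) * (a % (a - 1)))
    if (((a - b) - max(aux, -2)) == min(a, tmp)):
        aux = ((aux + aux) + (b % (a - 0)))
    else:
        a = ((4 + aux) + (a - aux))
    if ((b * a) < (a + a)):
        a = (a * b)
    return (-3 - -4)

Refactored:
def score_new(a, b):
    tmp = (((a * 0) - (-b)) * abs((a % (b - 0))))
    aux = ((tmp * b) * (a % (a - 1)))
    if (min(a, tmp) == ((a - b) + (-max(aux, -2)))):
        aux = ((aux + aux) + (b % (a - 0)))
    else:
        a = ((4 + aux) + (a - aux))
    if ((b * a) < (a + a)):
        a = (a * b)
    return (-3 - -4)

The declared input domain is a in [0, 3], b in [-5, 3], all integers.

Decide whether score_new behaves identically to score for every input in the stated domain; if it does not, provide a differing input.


Differences: arithmetic usage differs — yet all 36 inputs agree.
verdict: equivalent


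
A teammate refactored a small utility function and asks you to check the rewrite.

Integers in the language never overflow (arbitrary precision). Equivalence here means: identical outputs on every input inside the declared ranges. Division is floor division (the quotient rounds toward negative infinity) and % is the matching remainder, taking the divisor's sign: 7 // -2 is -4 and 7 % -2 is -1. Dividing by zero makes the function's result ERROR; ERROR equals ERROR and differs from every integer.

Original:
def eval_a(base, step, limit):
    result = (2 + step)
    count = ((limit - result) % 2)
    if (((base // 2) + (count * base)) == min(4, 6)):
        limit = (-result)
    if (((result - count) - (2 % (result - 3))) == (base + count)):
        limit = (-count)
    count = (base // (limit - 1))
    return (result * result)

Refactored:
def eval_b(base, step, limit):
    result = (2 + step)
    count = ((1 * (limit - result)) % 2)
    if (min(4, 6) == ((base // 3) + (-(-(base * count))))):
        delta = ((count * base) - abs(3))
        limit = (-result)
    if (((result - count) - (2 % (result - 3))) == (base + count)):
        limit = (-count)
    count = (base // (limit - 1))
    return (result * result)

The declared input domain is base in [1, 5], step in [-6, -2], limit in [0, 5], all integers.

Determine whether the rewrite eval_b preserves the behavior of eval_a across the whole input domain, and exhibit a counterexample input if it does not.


The edit looks behavioral (`2` became `3`), but over these ranges it never changes the outcome; all 150 inputs agree.
verdict: equivalent


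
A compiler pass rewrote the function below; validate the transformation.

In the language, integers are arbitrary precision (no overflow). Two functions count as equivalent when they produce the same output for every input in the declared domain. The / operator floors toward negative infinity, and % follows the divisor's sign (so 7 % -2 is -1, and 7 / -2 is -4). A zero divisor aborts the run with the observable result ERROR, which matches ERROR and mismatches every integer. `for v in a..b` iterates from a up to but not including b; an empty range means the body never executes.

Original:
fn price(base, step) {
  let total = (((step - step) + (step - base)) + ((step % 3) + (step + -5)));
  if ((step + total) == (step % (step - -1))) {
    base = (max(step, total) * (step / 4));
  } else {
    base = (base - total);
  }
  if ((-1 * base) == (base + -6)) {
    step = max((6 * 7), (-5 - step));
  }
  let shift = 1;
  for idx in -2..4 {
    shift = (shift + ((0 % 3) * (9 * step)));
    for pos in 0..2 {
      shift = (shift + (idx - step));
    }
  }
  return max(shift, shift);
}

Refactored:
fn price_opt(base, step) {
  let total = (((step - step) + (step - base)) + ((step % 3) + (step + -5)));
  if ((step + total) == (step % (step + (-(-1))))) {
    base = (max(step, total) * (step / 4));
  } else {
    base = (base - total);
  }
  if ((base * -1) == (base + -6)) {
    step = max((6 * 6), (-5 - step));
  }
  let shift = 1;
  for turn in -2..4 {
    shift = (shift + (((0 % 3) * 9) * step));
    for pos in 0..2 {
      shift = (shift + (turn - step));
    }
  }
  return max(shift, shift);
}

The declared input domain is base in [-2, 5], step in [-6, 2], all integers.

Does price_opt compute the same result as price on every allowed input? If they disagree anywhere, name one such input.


base=-1, step=0 yields -497 from price but -425 from price_opt.
verdict: not equivalent; witness: base=-1, step=0
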